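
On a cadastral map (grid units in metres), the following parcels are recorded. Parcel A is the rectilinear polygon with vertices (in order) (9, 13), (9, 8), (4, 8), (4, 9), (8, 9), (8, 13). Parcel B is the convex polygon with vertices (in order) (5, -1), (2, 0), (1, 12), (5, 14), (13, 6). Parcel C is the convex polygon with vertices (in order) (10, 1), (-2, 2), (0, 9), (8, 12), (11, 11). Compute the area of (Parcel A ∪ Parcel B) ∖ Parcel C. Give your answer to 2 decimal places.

31.07

|Parcel A ∪ Parcel B| = 110.
|(Parcel A ∪ Parcel B) ∩ Parcel C| = 78.9345.
|(Parcel A ∪ Parcel B) ∖ Parcel C| = 110 − 78.9345 = 31.07.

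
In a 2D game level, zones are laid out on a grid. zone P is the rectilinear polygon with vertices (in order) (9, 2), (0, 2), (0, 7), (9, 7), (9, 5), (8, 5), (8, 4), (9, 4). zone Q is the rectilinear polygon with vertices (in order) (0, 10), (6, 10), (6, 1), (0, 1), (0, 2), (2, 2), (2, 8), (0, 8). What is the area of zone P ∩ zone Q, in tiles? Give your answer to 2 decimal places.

20.00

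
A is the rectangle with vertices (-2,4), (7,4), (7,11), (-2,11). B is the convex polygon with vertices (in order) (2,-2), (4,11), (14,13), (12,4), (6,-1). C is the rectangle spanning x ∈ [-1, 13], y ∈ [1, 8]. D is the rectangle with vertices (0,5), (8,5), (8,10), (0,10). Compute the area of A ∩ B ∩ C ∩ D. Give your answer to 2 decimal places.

The intersection is the polygon with vertices (3.538,8), (7,8), (7,5), (3.077,5).
By the shoelace formula its area is 11.08.

11.08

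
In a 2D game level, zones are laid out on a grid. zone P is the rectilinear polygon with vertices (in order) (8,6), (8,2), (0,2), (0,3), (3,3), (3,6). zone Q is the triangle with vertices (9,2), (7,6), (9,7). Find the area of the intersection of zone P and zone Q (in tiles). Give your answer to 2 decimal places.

The intersection is the polygon with vertices (8,4), (7,6), (8,6).
By the shoelace formula its area is 1.00.

1.00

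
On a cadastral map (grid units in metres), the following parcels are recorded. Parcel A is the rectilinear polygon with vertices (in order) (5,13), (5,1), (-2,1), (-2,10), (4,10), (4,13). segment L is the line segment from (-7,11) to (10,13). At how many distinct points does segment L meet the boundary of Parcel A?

The segment meets the boundary at (5,12.412), (4,12.294).

2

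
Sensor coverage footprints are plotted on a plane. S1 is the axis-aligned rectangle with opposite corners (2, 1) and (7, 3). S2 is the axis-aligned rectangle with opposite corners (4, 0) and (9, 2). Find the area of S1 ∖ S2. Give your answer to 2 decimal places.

|S1∩S2|: x∈[4,7], y∈[1,2] → 3·1 = 3.
|S1| = 10.
|S1 ∖ S2| = |S1| − |S1∩S2| = 10 − 3 = 7.00.

7.00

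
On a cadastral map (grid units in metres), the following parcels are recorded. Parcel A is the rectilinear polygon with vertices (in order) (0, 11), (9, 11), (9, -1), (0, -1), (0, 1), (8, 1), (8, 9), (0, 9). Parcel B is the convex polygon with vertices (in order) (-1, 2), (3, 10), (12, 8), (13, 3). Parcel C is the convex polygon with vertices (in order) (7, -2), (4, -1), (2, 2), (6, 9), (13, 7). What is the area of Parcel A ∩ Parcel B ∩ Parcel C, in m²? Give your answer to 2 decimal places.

5.61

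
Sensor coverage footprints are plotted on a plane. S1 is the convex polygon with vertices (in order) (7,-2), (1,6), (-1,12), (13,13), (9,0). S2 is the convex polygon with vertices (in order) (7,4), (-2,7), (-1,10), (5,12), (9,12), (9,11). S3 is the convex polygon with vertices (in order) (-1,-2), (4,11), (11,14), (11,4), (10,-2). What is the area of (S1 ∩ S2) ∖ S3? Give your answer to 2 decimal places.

15.13

|S1 ∩ S2| = 51.6.
|(S1 ∩ S2) ∩ S3| = 36.4697.
|(S1 ∩ S2) ∖ S3| = 51.6 − 36.4697 = 15.13.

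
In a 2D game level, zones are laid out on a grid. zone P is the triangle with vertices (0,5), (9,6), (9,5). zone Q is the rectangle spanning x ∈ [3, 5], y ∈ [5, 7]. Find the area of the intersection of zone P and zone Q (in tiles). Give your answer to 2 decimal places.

The intersection is the polygon with vertices (5,5.556), (5,5), (3,5), (3,5.333).
By the shoelace formula its area is 0.89.

0.89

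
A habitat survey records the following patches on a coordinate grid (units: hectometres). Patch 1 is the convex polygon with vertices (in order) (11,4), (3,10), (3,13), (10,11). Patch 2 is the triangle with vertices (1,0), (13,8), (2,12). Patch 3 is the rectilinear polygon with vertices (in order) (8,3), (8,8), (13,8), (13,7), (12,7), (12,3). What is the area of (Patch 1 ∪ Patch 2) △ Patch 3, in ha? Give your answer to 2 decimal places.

82.02

|Patch 1 ∪ Patch 2| = 81.7752.
|(Patch 1 ∪ Patch 2) ∩ Patch 3| = 10.3794.
|(Patch 1 ∪ Patch 2) △ Patch 3| = 81.7752 + 21 − 20.7587 = 82.02.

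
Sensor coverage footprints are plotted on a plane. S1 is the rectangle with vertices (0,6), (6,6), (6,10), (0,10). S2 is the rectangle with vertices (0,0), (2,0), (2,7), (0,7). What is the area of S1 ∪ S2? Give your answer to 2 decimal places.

By inclusion–exclusion:
Individual areas: |S1| = 24, |S2| = 14.
|S1∩S2|: x∈[0,2], y∈[6,7] → 2·1 = 2.
|S1 ∪ S2| = 38 − 2 = 36.00.

36.00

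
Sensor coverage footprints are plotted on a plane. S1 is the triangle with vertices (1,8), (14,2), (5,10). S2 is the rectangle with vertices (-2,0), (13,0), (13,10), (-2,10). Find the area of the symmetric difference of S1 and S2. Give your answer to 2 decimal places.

125.43

|S1| = 25, |S2| = 150, |S1∩S2| = 24.7863.
|S1 △ S2| = |S1| + |S2| − 2·|S1∩S2| = 25 + 150 − 49.5726 = 125.43.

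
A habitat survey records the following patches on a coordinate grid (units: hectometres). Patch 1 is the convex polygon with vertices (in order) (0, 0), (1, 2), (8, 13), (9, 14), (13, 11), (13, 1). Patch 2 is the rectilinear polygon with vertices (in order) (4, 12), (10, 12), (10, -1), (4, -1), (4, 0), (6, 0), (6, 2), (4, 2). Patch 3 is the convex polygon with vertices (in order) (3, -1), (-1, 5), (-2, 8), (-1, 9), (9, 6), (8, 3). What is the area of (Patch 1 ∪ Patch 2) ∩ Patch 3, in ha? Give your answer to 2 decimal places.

|Patch 1 ∪ Patch 2| = 127.8511.
|(Patch 1 ∪ Patch 2) ∩ Patch 3| = 34.82.

34.82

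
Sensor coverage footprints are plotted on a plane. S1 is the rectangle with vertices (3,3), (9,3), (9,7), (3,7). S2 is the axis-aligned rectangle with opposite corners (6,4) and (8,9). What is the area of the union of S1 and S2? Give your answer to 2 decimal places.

By inclusion–exclusion:
Individual areas: |S1| = 24, |S2| = 10.
|S1∩S2|: x∈[6,8], y∈[4,7] → 2·3 = 6.
|S1 ∪ S2| = 34 − 6 = 28.00.

28.00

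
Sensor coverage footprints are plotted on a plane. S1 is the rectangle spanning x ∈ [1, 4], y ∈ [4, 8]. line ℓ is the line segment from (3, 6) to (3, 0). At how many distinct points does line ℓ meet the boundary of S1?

The segment meets the boundary at (3,4).

1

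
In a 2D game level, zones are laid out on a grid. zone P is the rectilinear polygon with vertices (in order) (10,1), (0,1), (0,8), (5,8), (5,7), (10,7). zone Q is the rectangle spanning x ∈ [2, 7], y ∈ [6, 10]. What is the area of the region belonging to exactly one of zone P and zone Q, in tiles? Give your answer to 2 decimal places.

69.00

|zone P| = 65, |zone Q| = 20, |zone P∩zone Q| = 8.
|zone P △ zone Q| = |zone P| + |zone Q| − 2·|zone P∩zone Q| = 65 + 20 − 16 = 69.00.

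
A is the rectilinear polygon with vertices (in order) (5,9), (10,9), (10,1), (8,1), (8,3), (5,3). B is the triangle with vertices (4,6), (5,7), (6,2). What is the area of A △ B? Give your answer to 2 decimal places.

|A| = 34, |B| = 3, |A∩B| = 1.35.
|A △ B| = |A| + |B| − 2·|A∩B| = 34 + 3 − 2.7 = 34.30.

34.30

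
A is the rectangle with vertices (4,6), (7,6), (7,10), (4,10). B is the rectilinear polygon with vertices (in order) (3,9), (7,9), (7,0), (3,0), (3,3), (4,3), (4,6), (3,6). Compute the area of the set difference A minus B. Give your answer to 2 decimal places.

|A| = 12, |A∩B| = 9.
|A ∖ B| = |A| − |A∩B| = 12 − 9 = 3.00.

3.00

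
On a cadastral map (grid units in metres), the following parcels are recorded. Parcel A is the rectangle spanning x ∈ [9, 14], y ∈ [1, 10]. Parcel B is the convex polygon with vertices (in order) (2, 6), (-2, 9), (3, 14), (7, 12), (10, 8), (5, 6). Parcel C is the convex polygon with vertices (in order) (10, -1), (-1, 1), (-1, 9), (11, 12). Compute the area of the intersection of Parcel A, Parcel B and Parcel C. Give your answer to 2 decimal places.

The intersection is the polygon with vertices (10,8), (9,7.6), (9,9.333).
By the shoelace formula its area is 0.87.

0.87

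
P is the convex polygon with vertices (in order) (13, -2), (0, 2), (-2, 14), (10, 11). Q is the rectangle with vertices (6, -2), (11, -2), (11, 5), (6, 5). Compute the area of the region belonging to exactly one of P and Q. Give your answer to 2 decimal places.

|P| = 147.5, |Q| = 35, |P∩Q| = 28.0769.
|P △ Q| = |P| + |Q| − 2·|P∩Q| = 147.5 + 35 − 56.1538 = 126.35.

126.35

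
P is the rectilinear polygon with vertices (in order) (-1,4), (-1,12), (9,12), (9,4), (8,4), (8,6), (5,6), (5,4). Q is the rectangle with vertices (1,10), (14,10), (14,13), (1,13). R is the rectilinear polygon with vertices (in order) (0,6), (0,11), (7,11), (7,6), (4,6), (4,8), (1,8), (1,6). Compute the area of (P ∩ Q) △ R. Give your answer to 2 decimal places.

|P ∩ Q| = 16.
|(P ∩ Q) ∩ R| = 6.
|(P ∩ Q) △ R| = 16 + 29 − 12 = 33.00.

33.00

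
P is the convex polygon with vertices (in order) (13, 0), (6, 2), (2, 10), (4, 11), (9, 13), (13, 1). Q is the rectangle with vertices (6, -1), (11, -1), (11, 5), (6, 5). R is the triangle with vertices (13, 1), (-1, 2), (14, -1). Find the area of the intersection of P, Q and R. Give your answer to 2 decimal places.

0.76

The intersection is the polygon with vertices (11,0.571), (8.333,1.333), (11,1.143).
By the shoelace formula its area is 0.76.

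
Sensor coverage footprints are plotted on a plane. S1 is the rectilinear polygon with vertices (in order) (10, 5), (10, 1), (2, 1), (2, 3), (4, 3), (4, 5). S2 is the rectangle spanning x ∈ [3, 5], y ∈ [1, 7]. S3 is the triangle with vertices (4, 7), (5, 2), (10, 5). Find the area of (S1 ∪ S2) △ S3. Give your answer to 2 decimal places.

|S1 ∪ S2| = 34.
|(S1 ∪ S2) ∩ S3| = 9.8333.
|(S1 ∪ S2) △ S3| = 34 + 14 − 19.6667 = 28.33.

28.33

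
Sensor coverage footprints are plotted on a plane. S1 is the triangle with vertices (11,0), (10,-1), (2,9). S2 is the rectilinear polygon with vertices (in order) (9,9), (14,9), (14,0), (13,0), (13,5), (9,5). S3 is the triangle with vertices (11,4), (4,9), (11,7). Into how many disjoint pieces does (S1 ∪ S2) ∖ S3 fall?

(S1 ∪ S2) ∖ S3 splits into 3 disjoint pieces (area 9, area 20.4286, area 0.1286).

3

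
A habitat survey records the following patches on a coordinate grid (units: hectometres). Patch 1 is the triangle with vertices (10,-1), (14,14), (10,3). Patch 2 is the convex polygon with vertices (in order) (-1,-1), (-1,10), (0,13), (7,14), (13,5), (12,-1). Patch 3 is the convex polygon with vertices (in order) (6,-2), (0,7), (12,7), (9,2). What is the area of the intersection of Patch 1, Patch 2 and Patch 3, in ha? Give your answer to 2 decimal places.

The intersection is the polygon with vertices (11.454,7), (11.667,7), (11.842,6.737), (10.615,4.692).
By the shoelace formula its area is 0.59.

0.59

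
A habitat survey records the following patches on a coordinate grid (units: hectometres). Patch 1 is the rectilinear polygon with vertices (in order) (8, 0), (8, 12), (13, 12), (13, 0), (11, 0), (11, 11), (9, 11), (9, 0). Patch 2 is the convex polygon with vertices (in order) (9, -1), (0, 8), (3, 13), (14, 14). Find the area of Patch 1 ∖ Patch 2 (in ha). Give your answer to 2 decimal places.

16.00

|Patch 1| = 38, |Patch 1∩Patch 2| = 22.
|Patch 1 ∖ Patch 2| = |Patch 1| − |Patch 1∩Patch 2| = 38 − 22 = 16.00.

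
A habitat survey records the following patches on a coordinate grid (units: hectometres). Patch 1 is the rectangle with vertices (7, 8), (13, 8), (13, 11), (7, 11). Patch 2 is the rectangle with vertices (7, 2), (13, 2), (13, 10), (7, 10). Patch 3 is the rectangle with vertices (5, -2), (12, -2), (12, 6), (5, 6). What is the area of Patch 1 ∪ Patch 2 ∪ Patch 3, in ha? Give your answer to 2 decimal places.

By inclusion–exclusion:
Individual areas: |Patch 1| = 18, |Patch 2| = 48, |Patch 3| = 56.
|Patch 1∩Patch 2|: x∈[7,13], y∈[8,10] → 6·2 = 12.
|Patch 1∩Patch 3| = 0 (no overlap).
|Patch 2∩Patch 3|: x∈[7,12], y∈[2,6] → 5·4 = 20.
|Patch 1∩Patch 2∩Patch 3| = 0.
|Patch 1 ∪ Patch 2 ∪ Patch 3| = 122 − 32 + 0 = 90.00.

90.00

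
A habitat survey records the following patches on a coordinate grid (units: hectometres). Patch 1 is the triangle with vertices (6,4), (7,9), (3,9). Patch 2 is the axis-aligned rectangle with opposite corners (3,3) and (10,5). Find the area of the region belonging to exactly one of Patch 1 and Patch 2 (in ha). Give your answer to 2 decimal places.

23.20

|Patch 1| = 10, |Patch 2| = 14, |Patch 1∩Patch 2| = 0.4.
|Patch 1 △ Patch 2| = |Patch 1| + |Patch 2| − 2·|Patch 1∩Patch 2| = 10 + 14 − 0.8 = 23.20.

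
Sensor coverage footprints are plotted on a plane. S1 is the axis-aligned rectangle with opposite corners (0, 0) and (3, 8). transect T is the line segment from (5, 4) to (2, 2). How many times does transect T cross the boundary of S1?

1

The segment meets the boundary at (3,2.667).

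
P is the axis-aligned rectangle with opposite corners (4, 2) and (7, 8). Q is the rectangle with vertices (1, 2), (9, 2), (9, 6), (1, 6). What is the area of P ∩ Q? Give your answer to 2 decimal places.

12.00

|P∩Q|: x∈[4,7], y∈[2,6] → 3·4 = 12.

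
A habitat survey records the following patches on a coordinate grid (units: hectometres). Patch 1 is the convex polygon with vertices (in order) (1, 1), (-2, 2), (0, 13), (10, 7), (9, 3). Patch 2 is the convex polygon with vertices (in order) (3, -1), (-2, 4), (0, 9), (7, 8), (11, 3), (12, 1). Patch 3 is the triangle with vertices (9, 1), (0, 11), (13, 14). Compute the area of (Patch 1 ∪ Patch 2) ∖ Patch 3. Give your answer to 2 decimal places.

75.52

|Patch 1 ∪ Patch 2| = 115.7637.
|(Patch 1 ∪ Patch 2) ∩ Patch 3| = 40.2474.
|(Patch 1 ∪ Patch 2) ∖ Patch 3| = 115.7637 − 40.2474 = 75.52.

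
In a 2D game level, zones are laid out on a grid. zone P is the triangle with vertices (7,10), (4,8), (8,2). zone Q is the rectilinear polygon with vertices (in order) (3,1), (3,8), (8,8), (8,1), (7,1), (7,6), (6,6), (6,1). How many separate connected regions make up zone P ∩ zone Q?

zone P ∩ zone Q is a single connected region.

1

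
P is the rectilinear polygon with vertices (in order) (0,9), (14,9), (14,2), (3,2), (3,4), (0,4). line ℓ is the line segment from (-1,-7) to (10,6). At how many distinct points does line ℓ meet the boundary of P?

1

The segment meets the boundary at (6.615,2).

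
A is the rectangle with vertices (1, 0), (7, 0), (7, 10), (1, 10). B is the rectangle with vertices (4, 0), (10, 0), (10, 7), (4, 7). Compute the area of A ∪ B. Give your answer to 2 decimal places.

81.00

By inclusion–exclusion:
Individual areas: |A| = 60, |B| = 42.
|A∩B|: x∈[4,7], y∈[0,7] → 3·7 = 21.
|A ∪ B| = 102 − 21 = 81.00.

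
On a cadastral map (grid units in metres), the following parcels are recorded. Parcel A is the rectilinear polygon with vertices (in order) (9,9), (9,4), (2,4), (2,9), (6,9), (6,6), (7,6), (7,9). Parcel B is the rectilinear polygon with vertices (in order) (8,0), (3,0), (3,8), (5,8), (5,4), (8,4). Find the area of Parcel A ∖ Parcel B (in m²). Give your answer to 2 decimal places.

24.00

|Parcel A| = 32, |Parcel A∩Parcel B| = 8.
|Parcel A ∖ Parcel B| = |Parcel A| − |Parcel A∩Parcel B| = 32 − 8 = 24.00.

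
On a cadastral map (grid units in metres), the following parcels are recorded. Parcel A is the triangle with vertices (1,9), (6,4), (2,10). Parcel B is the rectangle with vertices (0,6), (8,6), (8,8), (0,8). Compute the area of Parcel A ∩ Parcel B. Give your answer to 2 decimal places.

2.00

The intersection is the polygon with vertices (2,8), (3.333,8), (4.667,6), (4,6).
By the shoelace formula its area is 2.00.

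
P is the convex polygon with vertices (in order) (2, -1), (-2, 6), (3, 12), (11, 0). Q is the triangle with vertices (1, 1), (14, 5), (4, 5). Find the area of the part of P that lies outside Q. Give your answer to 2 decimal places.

72.62

|P| = 87.5, |P∩Q| = 14.8794.
|P ∖ Q| = |P| − |P∩Q| = 87.5 − 14.8794 = 72.62.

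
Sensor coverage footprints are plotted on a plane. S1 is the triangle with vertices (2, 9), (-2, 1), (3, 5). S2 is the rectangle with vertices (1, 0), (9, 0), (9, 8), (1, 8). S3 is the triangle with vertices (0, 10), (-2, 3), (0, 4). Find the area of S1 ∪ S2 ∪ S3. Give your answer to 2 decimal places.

75.44

By inclusion–exclusion:
Individual areas: |S1| = 12, |S2| = 64, |S3| = 6.
|S1∩S2| = 6.225.
|S1∩S3| = 0.3333.
|S2∩S3| = 0.
|S1∩S2∩S3| = 0.
|S1 ∪ S2 ∪ S3| = 82 − 6.5583 + 0 = 75.44.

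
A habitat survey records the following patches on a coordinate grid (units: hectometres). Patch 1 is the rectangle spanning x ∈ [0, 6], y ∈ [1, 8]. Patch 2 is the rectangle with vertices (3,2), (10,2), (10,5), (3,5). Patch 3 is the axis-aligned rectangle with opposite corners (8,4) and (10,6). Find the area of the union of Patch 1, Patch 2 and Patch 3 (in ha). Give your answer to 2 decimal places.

By inclusion–exclusion:
Individual areas: |Patch 1| = 42, |Patch 2| = 21, |Patch 3| = 4.
|Patch 1∩Patch 2|: x∈[3,6], y∈[2,5] → 3·3 = 9.
|Patch 1∩Patch 3| = 0 (no overlap).
|Patch 2∩Patch 3|: x∈[8,10], y∈[4,5] → 2·1 = 2.
|Patch 1∩Patch 2∩Patch 3| = 0.
|Patch 1 ∪ Patch 2 ∪ Patch 3| = 67 − 11 + 0 = 56.00.

56.00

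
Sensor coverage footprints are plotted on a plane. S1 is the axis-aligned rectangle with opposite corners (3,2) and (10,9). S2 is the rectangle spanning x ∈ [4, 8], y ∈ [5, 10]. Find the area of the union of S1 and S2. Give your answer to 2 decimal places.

By inclusion–exclusion:
Individual areas: |S1| = 49, |S2| = 20.
|S1∩S2|: x∈[4,8], y∈[5,9] → 4·4 = 16.
|S1 ∪ S2| = 69 − 16 = 53.00.

53.00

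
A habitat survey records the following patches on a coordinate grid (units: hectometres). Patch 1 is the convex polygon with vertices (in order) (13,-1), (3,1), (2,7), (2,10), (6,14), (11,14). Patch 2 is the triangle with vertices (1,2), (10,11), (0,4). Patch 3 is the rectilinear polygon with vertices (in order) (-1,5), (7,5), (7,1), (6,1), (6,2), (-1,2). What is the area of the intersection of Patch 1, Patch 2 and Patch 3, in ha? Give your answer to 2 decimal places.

1.19

The intersection is the polygon with vertices (2.571,3.571), (2.333,5), (4,5).
By the shoelace formula its area is 1.19.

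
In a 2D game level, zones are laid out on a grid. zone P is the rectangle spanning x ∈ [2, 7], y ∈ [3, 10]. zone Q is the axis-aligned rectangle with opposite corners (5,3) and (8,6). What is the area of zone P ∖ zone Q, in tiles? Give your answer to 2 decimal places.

29.00

|zone P∩zone Q|: x∈[5,7], y∈[3,6] → 2·3 = 6.
|zone P| = 35.
|zone P ∖ zone Q| = |zone P| − |zone P∩zone Q| = 35 − 6 = 29.00.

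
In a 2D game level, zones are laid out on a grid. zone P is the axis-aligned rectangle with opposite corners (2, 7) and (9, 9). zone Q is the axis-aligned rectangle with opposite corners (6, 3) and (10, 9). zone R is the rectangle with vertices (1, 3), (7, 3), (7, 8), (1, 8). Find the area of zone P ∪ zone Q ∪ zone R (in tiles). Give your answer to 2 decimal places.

53.00

By inclusion–exclusion:
Individual areas: |zone P| = 14, |zone Q| = 24, |zone R| = 30.
|zone P∩zone Q|: x∈[6,9], y∈[7,9] → 3·2 = 6.
|zone P∩zone R|: x∈[2,7], y∈[7,8] → 5·1 = 5.
|zone Q∩zone R|: x∈[6,7], y∈[3,8] → 1·5 = 5.
|zone P∩zone Q∩zone R| = 1.
|zone P ∪ zone Q ∪ zone R| = 68 − 16 + 1 = 53.00.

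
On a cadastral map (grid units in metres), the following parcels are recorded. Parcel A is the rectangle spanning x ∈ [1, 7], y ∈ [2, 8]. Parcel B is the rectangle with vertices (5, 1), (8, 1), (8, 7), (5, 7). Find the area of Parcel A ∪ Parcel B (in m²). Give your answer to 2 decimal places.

44.00

By inclusion–exclusion:
Individual areas: |Parcel A| = 36, |Parcel B| = 18.
|Parcel A∩Parcel B|: x∈[5,7], y∈[2,7] → 2·5 = 10.
|Parcel A ∪ Parcel B| = 54 − 10 = 44.00.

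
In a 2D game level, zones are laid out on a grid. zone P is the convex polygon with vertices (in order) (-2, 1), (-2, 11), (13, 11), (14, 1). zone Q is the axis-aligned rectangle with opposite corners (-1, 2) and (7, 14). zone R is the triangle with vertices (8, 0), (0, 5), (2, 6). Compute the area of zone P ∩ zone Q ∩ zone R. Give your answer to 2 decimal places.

7.80

The intersection is the polygon with vertices (4.8,2), (0,5), (2,6), (6,2).
By the shoelace formula its area is 7.80.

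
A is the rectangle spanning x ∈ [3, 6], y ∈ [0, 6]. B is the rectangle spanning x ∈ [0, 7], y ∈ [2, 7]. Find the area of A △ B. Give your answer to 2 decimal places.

|A∩B|: x∈[3,6], y∈[2,6] → 3·4 = 12.
|A △ B| = |A| + |B| − 2·|A∩B| = 18 + 35 − 24 = 29.00.

29.00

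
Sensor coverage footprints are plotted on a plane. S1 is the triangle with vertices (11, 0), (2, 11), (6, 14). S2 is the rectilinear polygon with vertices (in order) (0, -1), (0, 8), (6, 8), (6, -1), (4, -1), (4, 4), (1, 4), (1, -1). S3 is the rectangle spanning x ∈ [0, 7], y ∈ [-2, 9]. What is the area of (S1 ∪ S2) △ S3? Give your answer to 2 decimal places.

61.13

|S1 ∪ S2| = 73.0404.
|(S1 ∪ S2) ∩ S3| = 44.4545.
|(S1 ∪ S2) △ S3| = 73.0404 + 77 − 88.9091 = 61.13.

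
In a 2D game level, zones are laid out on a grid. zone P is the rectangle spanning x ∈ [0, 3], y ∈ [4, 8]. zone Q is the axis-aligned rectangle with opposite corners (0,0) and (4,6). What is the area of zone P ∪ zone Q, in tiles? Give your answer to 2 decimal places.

By inclusion–exclusion:
Individual areas: |zone P| = 12, |zone Q| = 24.
|zone P∩zone Q|: x∈[0,3], y∈[4,6] → 3·2 = 6.
|zone P ∪ zone Q| = 36 − 6 = 30.00.

30.00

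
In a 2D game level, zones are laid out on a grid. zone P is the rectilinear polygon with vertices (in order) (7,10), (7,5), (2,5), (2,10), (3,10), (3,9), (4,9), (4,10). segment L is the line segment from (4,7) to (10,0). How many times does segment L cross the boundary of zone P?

The segment meets the boundary at (5.714,5).

1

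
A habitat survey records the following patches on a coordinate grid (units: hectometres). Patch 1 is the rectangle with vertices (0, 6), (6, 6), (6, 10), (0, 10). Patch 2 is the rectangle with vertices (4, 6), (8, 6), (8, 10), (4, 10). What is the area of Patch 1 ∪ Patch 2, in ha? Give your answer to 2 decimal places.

32.00

By inclusion–exclusion:
Individual areas: |Patch 1| = 24, |Patch 2| = 16.
|Patch 1∩Patch 2|: x∈[4,6], y∈[6,10] → 2·4 = 8.
|Patch 1 ∪ Patch 2| = 40 − 8 = 32.00.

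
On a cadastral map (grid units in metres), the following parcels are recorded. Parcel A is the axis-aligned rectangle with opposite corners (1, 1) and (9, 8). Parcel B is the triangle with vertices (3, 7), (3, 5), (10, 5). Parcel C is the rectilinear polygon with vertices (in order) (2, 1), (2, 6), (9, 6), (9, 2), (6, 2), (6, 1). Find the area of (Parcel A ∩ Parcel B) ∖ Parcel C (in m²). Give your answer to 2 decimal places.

|Parcel A ∩ Parcel B| = 6.8571.
|(Parcel A ∩ Parcel B) ∩ Parcel C| = 5.1071.
|(Parcel A ∩ Parcel B) ∖ Parcel C| = 6.8571 − 5.1071 = 1.75.

1.75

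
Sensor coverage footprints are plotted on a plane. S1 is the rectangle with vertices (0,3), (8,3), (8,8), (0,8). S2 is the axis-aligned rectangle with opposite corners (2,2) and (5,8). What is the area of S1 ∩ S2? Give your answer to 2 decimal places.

15.00

|S1∩S2|: x∈[2,5], y∈[3,8] → 3·5 = 15.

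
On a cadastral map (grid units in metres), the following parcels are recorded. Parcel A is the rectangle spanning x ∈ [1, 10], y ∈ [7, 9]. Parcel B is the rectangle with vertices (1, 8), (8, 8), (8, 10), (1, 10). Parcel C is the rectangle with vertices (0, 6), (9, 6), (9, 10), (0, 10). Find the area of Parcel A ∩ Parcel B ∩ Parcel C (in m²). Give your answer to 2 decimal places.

7.00

The intersection is the polygon with vertices (8,8), (1,8), (1,9), (8,9).
By the shoelace formula its area is 7.00.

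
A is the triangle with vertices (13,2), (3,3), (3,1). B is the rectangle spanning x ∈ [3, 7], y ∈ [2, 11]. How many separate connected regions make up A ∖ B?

A ∖ B is a single connected region.

1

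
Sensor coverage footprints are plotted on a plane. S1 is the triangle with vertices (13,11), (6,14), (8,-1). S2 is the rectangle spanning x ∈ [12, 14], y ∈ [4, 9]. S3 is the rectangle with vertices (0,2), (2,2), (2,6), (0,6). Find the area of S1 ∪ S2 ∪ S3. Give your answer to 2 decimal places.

67.47

By inclusion–exclusion:
Individual areas: |S1| = 49.5, |S2| = 10, |S3| = 8.
|S1∩S2| = 0.0333.
|S1∩S3| = 0.
|S2∩S3| = 0 (no overlap).
|S1∩S2∩S3| = 0.
|S1 ∪ S2 ∪ S3| = 67.5 − 0.0333 + 0 = 67.47.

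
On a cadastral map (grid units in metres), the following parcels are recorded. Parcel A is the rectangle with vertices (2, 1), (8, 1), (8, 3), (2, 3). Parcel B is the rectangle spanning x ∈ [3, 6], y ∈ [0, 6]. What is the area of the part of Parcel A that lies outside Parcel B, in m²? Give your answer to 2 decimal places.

|Parcel A∩Parcel B|: x∈[3,6], y∈[1,3] → 3·2 = 6.
|Parcel A| = 12.
|Parcel A ∖ Parcel B| = |Parcel A| − |Parcel A∩Parcel B| = 12 − 6 = 6.00.

6.00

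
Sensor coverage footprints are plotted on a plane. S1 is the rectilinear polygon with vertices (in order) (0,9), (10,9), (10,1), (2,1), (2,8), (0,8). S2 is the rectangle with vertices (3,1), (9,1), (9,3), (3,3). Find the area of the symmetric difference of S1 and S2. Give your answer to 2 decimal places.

|S1| = 66, |S2| = 12, |S1∩S2| = 12.
|S1 △ S2| = |S1| + |S2| − 2·|S1∩S2| = 66 + 12 − 24 = 54.00.

54.00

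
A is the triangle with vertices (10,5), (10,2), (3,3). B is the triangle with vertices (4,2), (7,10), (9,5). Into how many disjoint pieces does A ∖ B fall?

2

A ∖ B splits into 2 disjoint pieces (area 8.1503, area 0.4307).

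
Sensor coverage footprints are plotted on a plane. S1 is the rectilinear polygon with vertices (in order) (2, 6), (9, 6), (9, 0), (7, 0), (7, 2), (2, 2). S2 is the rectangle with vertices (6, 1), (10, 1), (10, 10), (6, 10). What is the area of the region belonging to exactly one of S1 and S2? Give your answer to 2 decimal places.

|S1| = 32, |S2| = 36, |S1∩S2| = 14.
|S1 △ S2| = |S1| + |S2| − 2·|S1∩S2| = 32 + 36 − 28 = 40.00.

40.00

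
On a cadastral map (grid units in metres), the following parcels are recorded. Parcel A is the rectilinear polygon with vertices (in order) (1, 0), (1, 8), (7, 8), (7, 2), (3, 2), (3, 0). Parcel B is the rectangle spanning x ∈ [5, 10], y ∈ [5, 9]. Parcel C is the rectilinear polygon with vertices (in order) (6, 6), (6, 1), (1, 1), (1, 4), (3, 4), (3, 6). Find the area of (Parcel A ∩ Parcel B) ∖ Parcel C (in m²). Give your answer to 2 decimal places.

|Parcel A ∩ Parcel B| = 6.
|(Parcel A ∩ Parcel B) ∩ Parcel C| = 1.
|(Parcel A ∩ Parcel B) ∖ Parcel C| = 6 − 1 = 5.00.

5.00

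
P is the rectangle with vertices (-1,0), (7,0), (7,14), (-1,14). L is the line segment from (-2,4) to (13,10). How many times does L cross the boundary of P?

2

The segment meets the boundary at (-1,4.4), (7,7.6).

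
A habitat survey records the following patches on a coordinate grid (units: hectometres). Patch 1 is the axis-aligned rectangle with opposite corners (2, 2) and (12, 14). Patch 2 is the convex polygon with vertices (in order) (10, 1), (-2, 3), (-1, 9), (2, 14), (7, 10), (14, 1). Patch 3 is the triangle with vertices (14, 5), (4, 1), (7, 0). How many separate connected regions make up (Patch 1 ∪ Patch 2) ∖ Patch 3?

2

(Patch 1 ∪ Patch 2) ∖ Patch 3 splits into 2 disjoint pieces (area 144.151, area 7.027).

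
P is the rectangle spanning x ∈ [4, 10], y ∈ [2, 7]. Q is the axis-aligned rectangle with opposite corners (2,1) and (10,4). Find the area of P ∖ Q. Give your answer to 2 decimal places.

18.00

|P∩Q|: x∈[4,10], y∈[2,4] → 6·2 = 12.
|P| = 30.
|P ∖ Q| = |P| − |P∩Q| = 30 − 12 = 18.00.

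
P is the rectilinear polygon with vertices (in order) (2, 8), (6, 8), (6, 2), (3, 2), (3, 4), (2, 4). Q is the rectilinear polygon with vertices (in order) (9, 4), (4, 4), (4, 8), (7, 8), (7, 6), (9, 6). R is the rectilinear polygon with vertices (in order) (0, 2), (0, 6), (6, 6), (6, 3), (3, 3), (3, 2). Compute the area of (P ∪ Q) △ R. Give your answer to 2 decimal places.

|P ∪ Q| = 30.
|(P ∪ Q) ∩ R| = 11.
|(P ∪ Q) △ R| = 30 + 21 − 22 = 29.00.

29.00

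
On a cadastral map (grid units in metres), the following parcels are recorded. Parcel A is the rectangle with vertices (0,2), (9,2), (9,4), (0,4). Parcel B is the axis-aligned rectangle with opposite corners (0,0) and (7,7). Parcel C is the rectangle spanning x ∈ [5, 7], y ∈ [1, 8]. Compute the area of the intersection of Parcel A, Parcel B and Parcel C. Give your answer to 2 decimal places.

4.00

The intersection is the polygon with vertices (7,2), (5,2), (5,4), (7,4).
By the shoelace formula its area is 4.00.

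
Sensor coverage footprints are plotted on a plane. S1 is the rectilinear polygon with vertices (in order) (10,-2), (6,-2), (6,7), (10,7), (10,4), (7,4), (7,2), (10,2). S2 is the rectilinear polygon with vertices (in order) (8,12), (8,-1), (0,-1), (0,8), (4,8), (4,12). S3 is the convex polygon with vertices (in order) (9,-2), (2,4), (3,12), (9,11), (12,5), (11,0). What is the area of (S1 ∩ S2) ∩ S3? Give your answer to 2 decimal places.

|S1 ∩ S2| = 14.
|(S1 ∩ S2) ∩ S3| = 12.56.

12.56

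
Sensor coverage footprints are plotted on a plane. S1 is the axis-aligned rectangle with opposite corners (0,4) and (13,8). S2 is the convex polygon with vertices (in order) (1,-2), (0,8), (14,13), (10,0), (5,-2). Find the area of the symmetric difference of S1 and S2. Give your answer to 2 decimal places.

89.83

|S1| = 52, |S2| = 131, |S1∩S2| = 46.5846.
|S1 △ S2| = |S1| + |S2| − 2·|S1∩S2| = 52 + 131 − 93.1692 = 89.83.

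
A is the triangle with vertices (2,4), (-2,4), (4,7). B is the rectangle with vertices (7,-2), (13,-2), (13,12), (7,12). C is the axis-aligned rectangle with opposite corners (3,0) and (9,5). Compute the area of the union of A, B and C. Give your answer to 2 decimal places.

110.00

By inclusion–exclusion:
Individual areas: |A| = 6, |B| = 84, |C| = 30.
|A∩B| = 0.
|A∩C| = 0.
|B∩C|: x∈[7,9], y∈[0,5] → 2·5 = 10.
|A∩B∩C| = 0.
|A ∪ B ∪ C| = 120 − 10 + 0 = 110.00.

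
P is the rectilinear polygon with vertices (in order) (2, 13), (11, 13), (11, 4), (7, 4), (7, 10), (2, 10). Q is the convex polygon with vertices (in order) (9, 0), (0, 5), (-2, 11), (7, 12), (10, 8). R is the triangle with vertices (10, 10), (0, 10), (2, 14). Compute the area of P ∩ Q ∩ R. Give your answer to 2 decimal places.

The intersection is the polygon with vertices (2,10), (2,11.444), (6.182,11.909), (7.6,11.2), (8.5,10), (7,10).
By the shoelace formula its area is 9.76.

9.76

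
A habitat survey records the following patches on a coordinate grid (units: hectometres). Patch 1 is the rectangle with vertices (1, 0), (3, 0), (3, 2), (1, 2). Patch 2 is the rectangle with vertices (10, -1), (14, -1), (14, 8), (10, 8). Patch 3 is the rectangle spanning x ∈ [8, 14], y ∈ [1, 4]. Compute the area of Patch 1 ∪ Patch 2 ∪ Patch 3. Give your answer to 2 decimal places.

46.00

By inclusion–exclusion:
Individual areas: |Patch 1| = 4, |Patch 2| = 36, |Patch 3| = 18.
|Patch 1∩Patch 2| = 0 (no overlap).
|Patch 1∩Patch 3| = 0 (no overlap).
|Patch 2∩Patch 3|: x∈[10,14], y∈[1,4] → 4·3 = 12.
|Patch 1∩Patch 2∩Patch 3| = 0.
|Patch 1 ∪ Patch 2 ∪ Patch 3| = 58 − 12 + 0 = 46.00.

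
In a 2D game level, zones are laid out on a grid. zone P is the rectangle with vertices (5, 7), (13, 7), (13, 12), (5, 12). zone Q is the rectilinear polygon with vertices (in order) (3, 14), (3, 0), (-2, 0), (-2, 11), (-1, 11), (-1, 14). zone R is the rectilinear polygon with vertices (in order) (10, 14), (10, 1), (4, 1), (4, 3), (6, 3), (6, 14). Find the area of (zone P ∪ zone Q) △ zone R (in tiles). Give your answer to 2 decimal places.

|zone P ∪ zone Q| = 107.
|(zone P ∪ zone Q) ∩ zone R| = 20.
|(zone P ∪ zone Q) △ zone R| = 107 + 56 − 40 = 123.00.

123.00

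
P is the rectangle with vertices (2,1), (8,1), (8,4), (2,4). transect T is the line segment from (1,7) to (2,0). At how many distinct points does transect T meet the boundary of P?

The segment lies entirely outside P and never meets its boundary.

0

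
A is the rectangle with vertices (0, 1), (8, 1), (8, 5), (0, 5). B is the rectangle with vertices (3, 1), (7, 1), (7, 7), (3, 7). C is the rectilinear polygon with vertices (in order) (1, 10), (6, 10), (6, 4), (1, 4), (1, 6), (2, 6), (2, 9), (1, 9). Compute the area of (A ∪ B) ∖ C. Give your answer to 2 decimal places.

|A ∪ B| = 40.
|(A ∪ B) ∩ C| = 11.
|(A ∪ B) ∖ C| = 40 − 11 = 29.00.

29.00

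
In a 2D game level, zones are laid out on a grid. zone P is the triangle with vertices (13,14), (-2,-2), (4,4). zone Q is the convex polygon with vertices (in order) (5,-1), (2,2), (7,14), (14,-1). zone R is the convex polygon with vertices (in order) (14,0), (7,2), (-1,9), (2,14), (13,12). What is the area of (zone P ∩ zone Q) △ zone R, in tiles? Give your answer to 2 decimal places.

|zone P ∩ zone Q| = 2.0883.
|(zone P ∩ zone Q) ∩ zone R| = 1.363.
|(zone P ∩ zone Q) △ zone R| = 2.0883 + 132.5 − 2.7259 = 131.86.

131.86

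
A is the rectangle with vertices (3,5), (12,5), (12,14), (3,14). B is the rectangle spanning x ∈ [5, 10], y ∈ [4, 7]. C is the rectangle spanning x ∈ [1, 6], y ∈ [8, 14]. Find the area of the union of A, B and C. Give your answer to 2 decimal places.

By inclusion–exclusion:
Individual areas: |A| = 81, |B| = 15, |C| = 30.
|A∩B|: x∈[5,10], y∈[5,7] → 5·2 = 10.
|A∩C|: x∈[3,6], y∈[8,14] → 3·6 = 18.
|B∩C| = 0 (no overlap).
|A∩B∩C| = 0.
|A ∪ B ∪ C| = 126 − 28 + 0 = 98.00.

98.00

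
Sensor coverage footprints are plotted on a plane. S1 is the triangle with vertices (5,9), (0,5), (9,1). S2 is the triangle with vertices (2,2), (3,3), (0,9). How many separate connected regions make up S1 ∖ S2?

S1 ∖ S2 splits into 2 disjoint pieces (area 25.7143, area 0.7577).

2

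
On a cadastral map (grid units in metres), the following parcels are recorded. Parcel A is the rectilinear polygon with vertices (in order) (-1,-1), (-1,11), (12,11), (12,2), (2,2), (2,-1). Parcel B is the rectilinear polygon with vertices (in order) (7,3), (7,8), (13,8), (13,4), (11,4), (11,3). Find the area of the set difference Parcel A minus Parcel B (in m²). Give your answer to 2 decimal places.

|Parcel A| = 126, |Parcel A∩Parcel B| = 24.
|Parcel A ∖ Parcel B| = |Parcel A| − |Parcel A∩Parcel B| = 126 − 24 = 102.00.

102.00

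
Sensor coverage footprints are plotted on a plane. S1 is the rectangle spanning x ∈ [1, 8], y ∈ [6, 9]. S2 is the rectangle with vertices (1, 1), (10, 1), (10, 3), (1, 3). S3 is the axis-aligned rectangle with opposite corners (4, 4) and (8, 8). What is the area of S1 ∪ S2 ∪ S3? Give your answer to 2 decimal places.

47.00

By inclusion–exclusion:
Individual areas: |S1| = 21, |S2| = 18, |S3| = 16.
|S1∩S2| = 0 (no overlap).
|S1∩S3|: x∈[4,8], y∈[6,8] → 4·2 = 8.
|S2∩S3| = 0 (no overlap).
|S1∩S2∩S3| = 0.
|S1 ∪ S2 ∪ S3| = 55 − 8 + 0 = 47.00.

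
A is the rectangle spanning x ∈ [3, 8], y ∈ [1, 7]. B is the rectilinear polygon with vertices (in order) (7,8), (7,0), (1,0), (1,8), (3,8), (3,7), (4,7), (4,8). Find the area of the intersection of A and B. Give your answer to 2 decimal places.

24.00

The intersection is the polygon with vertices (7,7), (7,1), (3,1), (3,7), (4,7).
By the shoelace formula its area is 24.00.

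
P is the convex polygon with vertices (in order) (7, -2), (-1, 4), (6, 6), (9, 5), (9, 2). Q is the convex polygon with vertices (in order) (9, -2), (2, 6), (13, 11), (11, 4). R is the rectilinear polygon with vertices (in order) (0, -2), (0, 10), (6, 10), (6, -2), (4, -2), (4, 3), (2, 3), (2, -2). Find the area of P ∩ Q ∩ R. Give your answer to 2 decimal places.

The intersection is the polygon with vertices (2.8,5.086), (6,6), (6,1.429).
By the shoelace formula its area is 7.31.

7.31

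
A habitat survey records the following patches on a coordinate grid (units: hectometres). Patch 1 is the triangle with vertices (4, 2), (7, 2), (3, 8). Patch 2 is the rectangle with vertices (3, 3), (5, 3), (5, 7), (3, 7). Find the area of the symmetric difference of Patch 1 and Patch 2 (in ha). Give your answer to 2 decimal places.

7.67

|Patch 1| = 9, |Patch 2| = 8, |Patch 1∩Patch 2| = 4.6667.
|Patch 1 △ Patch 2| = |Patch 1| + |Patch 2| − 2·|Patch 1∩Patch 2| = 9 + 8 − 9.3333 = 7.67.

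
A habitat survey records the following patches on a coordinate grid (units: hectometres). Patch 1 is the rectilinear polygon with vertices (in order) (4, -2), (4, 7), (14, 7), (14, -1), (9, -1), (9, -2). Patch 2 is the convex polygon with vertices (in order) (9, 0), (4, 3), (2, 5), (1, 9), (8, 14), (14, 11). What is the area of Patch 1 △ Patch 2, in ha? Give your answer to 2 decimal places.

|Patch 1| = 85, |Patch 2| = 105.5, |Patch 1∩Patch 2| = 38.6364.
|Patch 1 △ Patch 2| = |Patch 1| + |Patch 2| − 2·|Patch 1∩Patch 2| = 85 + 105.5 − 77.2727 = 113.23.

113.23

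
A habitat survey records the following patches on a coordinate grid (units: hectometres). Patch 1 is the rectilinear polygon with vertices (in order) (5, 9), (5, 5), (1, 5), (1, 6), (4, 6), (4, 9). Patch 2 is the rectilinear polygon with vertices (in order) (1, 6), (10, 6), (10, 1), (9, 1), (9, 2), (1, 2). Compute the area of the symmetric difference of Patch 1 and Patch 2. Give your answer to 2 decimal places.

36.00

|Patch 1| = 7, |Patch 2| = 37, |Patch 1∩Patch 2| = 4.
|Patch 1 △ Patch 2| = |Patch 1| + |Patch 2| − 2·|Patch 1∩Patch 2| = 7 + 37 − 8 = 36.00.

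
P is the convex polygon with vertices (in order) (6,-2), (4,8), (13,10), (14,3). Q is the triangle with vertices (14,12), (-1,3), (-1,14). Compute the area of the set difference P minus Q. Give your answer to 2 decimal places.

|P| = 77.5, |P∩Q| = 4.937.
|P ∖ Q| = |P| − |P∩Q| = 77.5 − 4.937 = 72.56.

72.56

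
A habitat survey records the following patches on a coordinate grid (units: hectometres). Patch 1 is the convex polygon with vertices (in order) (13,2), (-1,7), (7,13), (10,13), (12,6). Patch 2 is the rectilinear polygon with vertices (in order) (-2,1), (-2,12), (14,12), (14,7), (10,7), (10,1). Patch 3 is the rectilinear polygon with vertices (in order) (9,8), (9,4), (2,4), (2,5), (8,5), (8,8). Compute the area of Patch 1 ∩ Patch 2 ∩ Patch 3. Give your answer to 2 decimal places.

The intersection is the polygon with vertices (4.6,5), (8,5), (8,8), (9,8), (9,4), (7.4,4).
By the shoelace formula its area is 6.00.

6.00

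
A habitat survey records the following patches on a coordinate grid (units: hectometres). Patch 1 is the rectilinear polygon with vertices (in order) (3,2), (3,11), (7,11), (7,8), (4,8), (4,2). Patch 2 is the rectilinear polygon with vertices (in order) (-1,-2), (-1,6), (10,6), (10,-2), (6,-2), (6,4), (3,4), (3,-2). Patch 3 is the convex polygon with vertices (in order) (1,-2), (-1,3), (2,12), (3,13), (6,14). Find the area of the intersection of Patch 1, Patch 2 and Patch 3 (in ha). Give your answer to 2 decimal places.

The intersection is the polygon with vertices (3.5,6), (3,4.4), (3,6).
By the shoelace formula its area is 0.40.

0.40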